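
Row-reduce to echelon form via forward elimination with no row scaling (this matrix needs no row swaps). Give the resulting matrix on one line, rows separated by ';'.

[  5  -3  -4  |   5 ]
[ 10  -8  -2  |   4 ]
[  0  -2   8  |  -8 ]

Forward elimination:
R2 <- R2 - (2)*R1:  [  0  -2   6  -6 ]
R3 <- R3 - (1)*R2:  [  0   0   2  -2 ]
Row echelon form:
[ 5  -3  -4  |   5 ]
[ 0  -2   6  |  -6 ]
[ 0   0   2  |  -2 ]

REF = [5 -3 -4 5; 0 -2 6 -6; 0 0 2 -2]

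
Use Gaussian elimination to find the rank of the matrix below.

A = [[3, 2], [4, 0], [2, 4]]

rank(A) = 2

Row reduction:
R2 <- R2 - (4/3)*R1:  [    0  -8/3 ]
R3 <- R3 - (2/3)*R1:  [   0  8/3 ]
R3 <- R3 - (-1)*R2:  [ 0  0 ]
Row echelon form:
[ 3     2 ]
[ 0  -8/3 ]
[ 0     0 ]
Nonzero rows / pivot columns: 2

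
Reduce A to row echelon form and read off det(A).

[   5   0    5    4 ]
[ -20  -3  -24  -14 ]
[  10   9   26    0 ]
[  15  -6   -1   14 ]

Forward elimination:
R2 <- R2 - (-4)*R1:  [  0  -3  -4   2 ]
R3 <- R3 - (2)*R1:  [  0   9  16  -8 ]
R4 <- R4 - (3)*R1:  [   0   -6  -16    2 ]
R3 <- R3 - (-3)*R2:  [  0   0   4  -2 ]
R4 <- R4 - (2)*R2:  [  0   0  -8  -2 ]
R4 <- R4 - (-2)*R3:  [  0   0   0  -6 ]
Upper-triangular form:
[ 5   0   5   4 ]
[ 0  -3  -4   2 ]
[ 0   0   4  -2 ]
[ 0   0   0  -6 ]
det(A) = (-1)^0 * (5) * (-3) * (4) * (-6) = 360  (0 row swaps -> sign +1)

det(A) = 360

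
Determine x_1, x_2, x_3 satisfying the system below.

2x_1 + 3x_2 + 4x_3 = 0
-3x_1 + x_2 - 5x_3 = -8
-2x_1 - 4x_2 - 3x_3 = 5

(-3, -2, 3)

Forward elimination on [A|b]:
R2 <- R2 - (-3/2)*R1:  [    0  11/2     1    -8 ]
R3 <- R3 - (-1)*R1:  [  0  -1   1   5 ]
R3 <- R3 - (-2/11)*R2:  [     0      0  13/11  39/11 ]
Row echelon form:
[ 2     3      4  |      0 ]
[ 0  11/2      1  |     -8 ]
[ 0     0  13/11  |  39/11 ]
Back-substitution:
x_3 = (39/11) / (13/11) = 3
x_2 = (-8 - (1)*(3)) / (11/2) = -2
x_1 = (0 - (3)*(-2) - (4)*(3)) / 2 = -3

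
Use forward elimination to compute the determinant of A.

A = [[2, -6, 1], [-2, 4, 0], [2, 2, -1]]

det(A) = -8

Forward elimination:
R2 <- R2 - (-1)*R1:  [  0  -2   1 ]
R3 <- R3 - (1)*R1:  [  0   8  -2 ]
R3 <- R3 - (-4)*R2:  [ 0  0  2 ]
Upper-triangular form:
[ 2  -6  1 ]
[ 0  -2  1 ]
[ 0   0  2 ]
det(A) = (-1)^0 * (2) * (-2) * (2) = -8  (0 row swaps -> sign +1)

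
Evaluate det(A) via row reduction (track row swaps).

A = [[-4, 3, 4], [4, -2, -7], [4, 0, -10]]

Forward elimination:
R2 <- R2 - (-1)*R1:  [  0   1  -3 ]
R3 <- R3 - (-1)*R1:  [  0   3  -6 ]
R3 <- R3 - (3)*R2:  [ 0  0  3 ]
Upper-triangular form:
[ -4  3   4 ]
[  0  1  -3 ]
[  0  0   3 ]
det(A) = (-1)^0 * (-4) * (1) * (3) = -12  (0 row swaps -> sign +1)

det(A) = -12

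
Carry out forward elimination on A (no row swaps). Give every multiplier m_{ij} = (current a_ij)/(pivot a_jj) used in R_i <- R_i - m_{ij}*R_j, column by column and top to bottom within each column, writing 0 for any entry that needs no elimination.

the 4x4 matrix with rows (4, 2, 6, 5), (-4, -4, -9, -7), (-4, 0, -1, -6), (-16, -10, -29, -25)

Forward elimination:
R2 <- R2 - (-1)*R1:  [  0  -2  -3  -2 ]
R3 <- R3 - (-1)*R1:  [  0   2   5  -1 ]
R4 <- R4 - (-4)*R1:  [  0  -2  -5  -5 ]
R3 <- R3 - (-1)*R2:  [  0   0   2  -3 ]
R4 <- R4 - (1)*R2:  [  0   0  -2  -3 ]
R4 <- R4 - (-1)*R3:  [  0   0   0  -6 ]
Multipliers (in order of application): m_{21} = -1, m_{31} = -1, m_{41} = -4, m_{32} = -1, m_{42} = 1, m_{43} = -1

multipliers: -1, -1, -4, -1, 1, -1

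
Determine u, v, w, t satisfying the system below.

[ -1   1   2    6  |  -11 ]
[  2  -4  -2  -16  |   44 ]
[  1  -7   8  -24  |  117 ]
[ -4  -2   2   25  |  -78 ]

(-4, 1, 4, -4)

Forward elimination on [A|b]:
R2 <- R2 - (-2)*R1:  [  0  -2   2  -4  22 ]
R3 <- R3 - (-1)*R1:  [   0   -6   10  -18  106 ]
R4 <- R4 - (4)*R1:  [   0   -6   -6    1  -34 ]
R3 <- R3 - (3)*R2:  [  0   0   4  -6  40 ]
R4 <- R4 - (3)*R2:  [    0     0   -12    13  -100 ]
R4 <- R4 - (-3)*R3:  [  0   0   0  -5  20 ]
Row echelon form:
[ -1   1  2   6  |  -11 ]
[  0  -2  2  -4  |   22 ]
[  0   0  4  -6  |   40 ]
[  0   0  0  -5  |   20 ]
Back-substitution:
t = (20) / -5 = -4
w = (40 - (-6)*(-4)) / 4 = 4
v = (22 - (2)*(4) - (-4)*(-4)) / -2 = 1
u = (-11 - (1)*(1) - (2)*(4) - (6)*(-4)) / -1 = -4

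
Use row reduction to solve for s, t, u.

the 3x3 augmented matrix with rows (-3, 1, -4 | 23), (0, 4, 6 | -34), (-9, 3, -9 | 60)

(-5, -4, -3)

Forward elimination on [A|b]:
R3 <- R3 - (3)*R1:  [  0   0   3  -9 ]
Row echelon form:
[ -3  1  -4  |   23 ]
[  0  4   6  |  -34 ]
[  0  0   3  |   -9 ]
Back-substitution:
u = (-9) / 3 = -3
t = (-34 - (6)*(-3)) / 4 = -4
s = (23 - (1)*(-4) - (-4)*(-3)) / -3 = -5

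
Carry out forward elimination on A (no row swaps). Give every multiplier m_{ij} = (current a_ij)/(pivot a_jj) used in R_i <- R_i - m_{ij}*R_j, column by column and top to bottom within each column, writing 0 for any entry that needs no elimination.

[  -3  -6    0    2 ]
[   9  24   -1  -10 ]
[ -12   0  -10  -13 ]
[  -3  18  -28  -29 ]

Forward elimination:
R2 <- R2 - (-3)*R1:  [  0   6  -1  -4 ]
R3 <- R3 - (4)*R1:  [   0   24  -10  -21 ]
R4 <- R4 - (1)*R1:  [   0   24  -28  -31 ]
R3 <- R3 - (4)*R2:  [  0   0  -6  -5 ]
R4 <- R4 - (4)*R2:  [   0    0  -24  -15 ]
R4 <- R4 - (4)*R3:  [ 0  0  0  5 ]
Multipliers (in order of application): m_{21} = -3, m_{31} = 4, m_{41} = 1, m_{32} = 4, m_{42} = 4, m_{43} = 4

multipliers: -3, 4, 1, 4, 4, 4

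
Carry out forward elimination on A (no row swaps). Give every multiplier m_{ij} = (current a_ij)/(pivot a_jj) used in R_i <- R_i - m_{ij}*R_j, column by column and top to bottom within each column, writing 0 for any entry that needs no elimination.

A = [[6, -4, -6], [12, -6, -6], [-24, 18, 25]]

multipliers: 2, -4, 1

Forward elimination:
R2 <- R2 - (2)*R1:  [ 0  2  6 ]
R3 <- R3 - (-4)*R1:  [ 0  2  1 ]
R3 <- R3 - (1)*R2:  [  0   0  -5 ]
Multipliers (in order of application): m_{21} = 2, m_{31} = -4, m_{32} = 1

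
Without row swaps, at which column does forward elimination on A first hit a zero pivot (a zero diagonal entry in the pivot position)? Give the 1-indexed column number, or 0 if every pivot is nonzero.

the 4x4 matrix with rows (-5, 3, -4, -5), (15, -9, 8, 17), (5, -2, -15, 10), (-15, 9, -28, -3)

first zero-pivot column = 2

Naive forward elimination:
R2 <- R2 - (-3)*R1:  [  0   0  -4   2 ]
R3 <- R3 - (-1)*R1:  [   0    1  -19    5 ]
R4 <- R4 - (3)*R1:  [   0    0  -16   12 ]
Matrix at this point:
[ -5  3   -4  -5 ]
[  0  0   -4   2 ]
[  0  1  -19   5 ]
[  0  0  -16  12 ]
Pivot entry (2,2) is zero but row 3 has 1 in column 2 -> naive elimination stops; a row interchange (e.g. R2 <-> R3) would be required here.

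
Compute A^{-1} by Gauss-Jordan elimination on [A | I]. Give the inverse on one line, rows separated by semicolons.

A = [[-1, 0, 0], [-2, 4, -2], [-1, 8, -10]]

inverse = [-1 0 0; -3/4 5/12 -1/12; -1/2 1/3 -1/6]

Gauss-Jordan on [A | I]:
R1 <- (1/-1)*R1:  [  1   0   0  |  -1   0   0 ]
R2 <- R2 - (-2)*R1:  [  0   4  -2  |  -2   1   0 ]
R3 <- R3 - (-1)*R1:  [   0    8  -10  |   -1    0    1 ]
R2 <- (1/4)*R2:  [    0     1  -1/2  |  -1/2   1/4     0 ]
R3 <- R3 - (8)*R2:  [  0   0  -6  |   3  -2   1 ]
R3 <- (1/-6)*R3:  [    0     0     1  |  -1/2   1/3  -1/6 ]
R2 <- R2 - (-1/2)*R3:  [     0      1      0  |   -3/4   5/12  -1/12 ]
Right block of [I | A^{-1}] is the inverse:
[   -1     0      0 ]
[ -3/4  5/12  -1/12 ]
[ -1/2   1/3   -1/6 ]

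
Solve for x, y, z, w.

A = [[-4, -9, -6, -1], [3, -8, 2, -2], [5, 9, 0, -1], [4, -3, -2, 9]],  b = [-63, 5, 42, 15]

Forward elimination on [A|b]:
R2 <- R2 - (-3/4)*R1:  [      0   -59/4    -5/2   -11/4  -169/4 ]
R3 <- R3 - (-5/4)*R1:  [      0    -9/4   -15/2    -9/4  -147/4 ]
R4 <- R4 - (-1)*R1:  [   0  -12   -8    8  -48 ]
R3 <- R3 - (9/59)*R2:  [        0         0   -420/59   -108/59  -1788/59 ]
R4 <- R4 - (48/59)*R2:  [       0        0  -352/59   604/59  -804/59 ]
R4 <- R4 - (88/105)*R3:  [      0       0       0  412/35  412/35 ]
Row echelon form:
[ -4     -9       -6       -1  |       -63 ]
[  0  -59/4     -5/2    -11/4  |    -169/4 ]
[  0      0  -420/59  -108/59  |  -1788/59 ]
[  0      0        0   412/35  |    412/35 ]
Back-substitution:
w = (412/35) / (412/35) = 1
z = (-1788/59 - (-108/59)*(1)) / (-420/59) = 4
y = (-169/4 - (-5/2)*(4) - (-11/4)*(1)) / (-59/4) = 2
x = (-63 - (-9)*(2) - (-6)*(4) - (-1)*(1)) / -4 = 5

(5, 2, 4, 1)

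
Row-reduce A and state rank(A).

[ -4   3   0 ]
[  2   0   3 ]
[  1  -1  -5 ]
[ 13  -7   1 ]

Row reduction:
R2 <- R2 - (-1/2)*R1:  [   0  3/2    3 ]
R3 <- R3 - (-1/4)*R1:  [    0  -1/4    -5 ]
R4 <- R4 - (-13/4)*R1:  [    0  11/4     1 ]
R3 <- R3 - (-1/6)*R2:  [    0     0  -9/2 ]
R4 <- R4 - (11/6)*R2:  [    0     0  -9/2 ]
R4 <- R4 - (1)*R3:  [ 0  0  0 ]
Row echelon form:
[ -4    3     0 ]
[  0  3/2     3 ]
[  0    0  -9/2 ]
[  0    0     0 ]
Nonzero rows / pivot columns: 3

rank(A) = 3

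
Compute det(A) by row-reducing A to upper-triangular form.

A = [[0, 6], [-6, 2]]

Forward elimination:
R1 <-> R2   (pivot in column 1 was zero)
[ -6  2 ]
[  0  6 ]
Upper-triangular form:
[ -6  2 ]
[  0  6 ]
det(A) = (-1)^1 * (-6) * (6) = 36  (1 row swap -> sign -1)

det(A) = 36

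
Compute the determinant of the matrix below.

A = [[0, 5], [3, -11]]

det(A) = -15

Forward elimination:
R1 <-> R2   (pivot in column 1 was zero)
[ 3  -11 ]
[ 0    5 ]
Upper-triangular form:
[ 3  -11 ]
[ 0    5 ]
det(A) = (-1)^1 * (3) * (5) = -15  (1 row swap -> sign -1)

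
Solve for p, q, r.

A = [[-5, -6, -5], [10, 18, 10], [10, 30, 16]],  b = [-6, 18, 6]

Forward elimination on [A|b]:
R2 <- R2 - (-2)*R1:  [ 0  6  0  6 ]
R3 <- R3 - (-2)*R1:  [  0  18   6  -6 ]
R3 <- R3 - (3)*R2:  [   0    0    6  -24 ]
Row echelon form:
[ -5  -6  -5  |   -6 ]
[  0   6   0  |    6 ]
[  0   0   6  |  -24 ]
Back-substitution:
r = (-24) / 6 = -4
q = (6) / 6 = 1
p = (-6 - (-6)*(1) - (-5)*(-4)) / -5 = 4

(4, 1, -4)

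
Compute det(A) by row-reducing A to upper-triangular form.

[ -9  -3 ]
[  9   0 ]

Forward elimination:
R2 <- R2 - (-1)*R1:  [  0  -3 ]
Upper-triangular form:
[ -9  -3 ]
[  0  -3 ]
det(A) = (-1)^0 * (-9) * (-3) = 27  (0 row swaps -> sign +1)

det(A) = 27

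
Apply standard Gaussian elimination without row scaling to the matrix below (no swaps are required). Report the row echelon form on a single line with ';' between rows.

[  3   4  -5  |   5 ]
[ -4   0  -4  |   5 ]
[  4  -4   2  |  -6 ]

Forward elimination:
R2 <- R2 - (-4/3)*R1:  [     0   16/3  -32/3   35/3 ]
R3 <- R3 - (4/3)*R1:  [     0  -28/3   26/3  -38/3 ]
R3 <- R3 - (-7/4)*R2:  [    0     0   -10  31/4 ]
Row echelon form:
[ 3     4     -5  |     5 ]
[ 0  16/3  -32/3  |  35/3 ]
[ 0     0    -10  |  31/4 ]

REF = [3 4 -5 5; 0 16/3 -32/3 35/3; 0 0 -10 31/4]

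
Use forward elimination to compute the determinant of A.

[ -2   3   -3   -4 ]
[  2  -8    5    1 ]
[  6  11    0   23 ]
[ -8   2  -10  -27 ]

Forward elimination:
R2 <- R2 - (-1)*R1:  [  0  -5   2  -3 ]
R3 <- R3 - (-3)*R1:  [  0  20  -9  11 ]
R4 <- R4 - (4)*R1:  [   0  -10    2  -11 ]
R3 <- R3 - (-4)*R2:  [  0   0  -1  -1 ]
R4 <- R4 - (2)*R2:  [  0   0  -2  -5 ]
R4 <- R4 - (2)*R3:  [  0   0   0  -3 ]
Upper-triangular form:
[ -2   3  -3  -4 ]
[  0  -5   2  -3 ]
[  0   0  -1  -1 ]
[  0   0   0  -3 ]
det(A) = (-1)^0 * (-2) * (-5) * (-1) * (-3) = 30  (0 row swaps -> sign +1)

det(A) = 30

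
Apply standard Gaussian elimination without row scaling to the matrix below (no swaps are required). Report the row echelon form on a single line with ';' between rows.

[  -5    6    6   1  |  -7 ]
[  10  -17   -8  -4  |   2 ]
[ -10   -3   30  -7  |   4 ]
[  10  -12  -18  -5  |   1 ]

REF = [-5 6 6 1 -7; 0 -5 4 -2 -12; 0 0 6 -3 54; 0 0 0 -6 41]

Forward elimination:
R2 <- R2 - (-2)*R1:  [   0   -5    4   -2  -12 ]
R3 <- R3 - (2)*R1:  [   0  -15   18   -9   18 ]
R4 <- R4 - (-2)*R1:  [   0    0   -6   -3  -13 ]
R3 <- R3 - (3)*R2:  [  0   0   6  -3  54 ]
R4 <- R4 - (-1)*R3:  [  0   0   0  -6  41 ]
Row echelon form:
[ -5   6  6   1  |   -7 ]
[  0  -5  4  -2  |  -12 ]
[  0   0  6  -3  |   54 ]
[  0   0  0  -6  |   41 ]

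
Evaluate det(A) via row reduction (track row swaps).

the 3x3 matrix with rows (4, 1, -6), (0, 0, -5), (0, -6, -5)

Forward elimination:
R2 <-> R3   (pivot in column 2 was zero)
[ 4   1  -6 ]
[ 0  -6  -5 ]
[ 0   0  -5 ]
Upper-triangular form:
[ 4   1  -6 ]
[ 0  -6  -5 ]
[ 0   0  -5 ]
det(A) = (-1)^1 * (4) * (-6) * (-5) = -120  (1 row swap -> sign -1)

det(A) = -120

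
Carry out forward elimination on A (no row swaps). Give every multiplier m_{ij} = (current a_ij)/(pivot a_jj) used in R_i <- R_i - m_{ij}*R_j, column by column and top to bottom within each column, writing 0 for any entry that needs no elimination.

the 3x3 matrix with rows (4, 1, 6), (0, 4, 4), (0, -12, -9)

multipliers: 0, 0, -3

Forward elimination:
R2: entry in column 1 is already 0 -> m_{21} = 0 (no row operation needed)
R3: entry in column 1 is already 0 -> m_{31} = 0 (no row operation needed)
R3 <- R3 - (-3)*R2:  [ 0  0  3 ]
Multipliers (in order of application): m_{21} = 0, m_{31} = 0, m_{32} = -3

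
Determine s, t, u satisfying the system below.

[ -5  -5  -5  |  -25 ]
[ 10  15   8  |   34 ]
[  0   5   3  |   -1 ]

(4, -2, 3)

Forward elimination on [A|b]:
R2 <- R2 - (-2)*R1:  [   0    5   -2  -16 ]
R3 <- R3 - (1)*R2:  [  0   0   5  15 ]
Row echelon form:
[ -5  -5  -5  |  -25 ]
[  0   5  -2  |  -16 ]
[  0   0   5  |   15 ]
Back-substitution:
u = (15) / 5 = 3
t = (-16 - (-2)*(3)) / 5 = -2
s = (-25 - (-5)*(-2) - (-5)*(3)) / -5 = 4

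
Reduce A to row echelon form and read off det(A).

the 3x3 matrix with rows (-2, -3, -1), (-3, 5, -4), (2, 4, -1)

det(A) = 33

Forward elimination:
R2 <- R2 - (3/2)*R1:  [    0  19/2  -5/2 ]
R3 <- R3 - (-1)*R1:  [  0   1  -2 ]
R3 <- R3 - (2/19)*R2:  [      0       0  -33/19 ]
Upper-triangular form:
[ -2    -3      -1 ]
[  0  19/2    -5/2 ]
[  0     0  -33/19 ]
det(A) = (-1)^0 * (-2) * (19/2) * (-33/19) = 33  (0 row swaps -> sign +1)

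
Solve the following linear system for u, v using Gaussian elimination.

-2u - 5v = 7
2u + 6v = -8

Forward elimination on [A|b]:
R2 <- R2 - (-1)*R1:  [  0   1  -1 ]
Row echelon form:
[ -2  -5  |   7 ]
[  0   1  |  -1 ]
Back-substitution:
v = (-1) / 1 = -1
u = (7 - (-5)*(-1)) / -2 = -1

(-1, -1)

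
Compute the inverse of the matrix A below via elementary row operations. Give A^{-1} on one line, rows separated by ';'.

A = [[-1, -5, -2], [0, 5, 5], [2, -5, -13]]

Gauss-Jordan on [A | I]:
R1 <- (1/-1)*R1:  [  1   5   2  |  -1   0   0 ]
R3 <- R3 - (2)*R1:  [   0  -15  -17  |    2    0    1 ]
R2 <- (1/5)*R2:  [   0    1    1  |    0  1/5    0 ]
R1 <- R1 - (5)*R2:  [  1   0  -3  |  -1  -1   0 ]
R3 <- R3 - (-15)*R2:  [  0   0  -2  |   2   3   1 ]
R3 <- (1/-2)*R3:  [    0     0     1  |    -1  -3/2  -1/2 ]
R1 <- R1 - (-3)*R3:  [     1      0      0  |     -4  -11/2   -3/2 ]
R2 <- R2 - (1)*R3:  [     0      1      0  |      1  17/10    1/2 ]
Right block of [I | A^{-1}] is the inverse:
[ -4  -11/2  -3/2 ]
[  1  17/10   1/2 ]
[ -1   -3/2  -1/2 ]

inverse = [-4 -11/2 -3/2; 1 17/10 1/2; -1 -3/2 -1/2]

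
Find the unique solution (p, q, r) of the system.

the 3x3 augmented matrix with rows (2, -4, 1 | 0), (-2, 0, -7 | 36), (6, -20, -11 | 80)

Forward elimination on [A|b]:
R2 <- R2 - (-1)*R1:  [  0  -4  -6  36 ]
R3 <- R3 - (3)*R1:  [   0   -8  -14   80 ]
R3 <- R3 - (2)*R2:  [  0   0  -2   8 ]
Row echelon form:
[ 2  -4   1  |   0 ]
[ 0  -4  -6  |  36 ]
[ 0   0  -2  |   8 ]
Back-substitution:
r = (8) / -2 = -4
q = (36 - (-6)*(-4)) / -4 = -3
p = (0 - (-4)*(-3) - (1)*(-4)) / 2 = -4

(-4, -3, -4)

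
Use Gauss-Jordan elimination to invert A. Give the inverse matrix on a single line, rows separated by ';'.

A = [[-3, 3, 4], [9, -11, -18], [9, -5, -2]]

Gauss-Jordan on [A | I]:
R1 <- (1/-3)*R1:  [    1    -1  -4/3  |  -1/3     0     0 ]
R2 <- R2 - (9)*R1:  [  0  -2  -6  |   3   1   0 ]
R3 <- R3 - (9)*R1:  [  0   4  10  |   3   0   1 ]
R2 <- (1/-2)*R2:  [    0     1     3  |  -3/2  -1/2     0 ]
R1 <- R1 - (-1)*R2:  [     1      0    5/3  |  -11/6   -1/2      0 ]
R3 <- R3 - (4)*R2:  [  0   0  -2  |   9   2   1 ]
R3 <- (1/-2)*R3:  [    0     0     1  |  -9/2    -1  -1/2 ]
R1 <- R1 - (5/3)*R3:  [    1     0     0  |  17/3   7/6   5/6 ]
R2 <- R2 - (3)*R3:  [   0    1    0  |   12  5/2  3/2 ]
Right block of [I | A^{-1}] is the inverse:
[ 17/3  7/6   5/6 ]
[   12  5/2   3/2 ]
[ -9/2   -1  -1/2 ]

inverse = [17/3 7/6 5/6; 12 5/2 3/2; -9/2 -1 -1/2]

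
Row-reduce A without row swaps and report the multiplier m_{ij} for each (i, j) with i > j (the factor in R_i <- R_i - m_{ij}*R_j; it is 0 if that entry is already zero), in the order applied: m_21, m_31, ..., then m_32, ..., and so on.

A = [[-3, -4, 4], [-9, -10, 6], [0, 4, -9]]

multipliers: 3, 0, 2

Forward elimination:
R2 <- R2 - (3)*R1:  [  0   2  -6 ]
R3: entry in column 1 is already 0 -> m_{31} = 0 (no row operation needed)
R3 <- R3 - (2)*R2:  [ 0  0  3 ]
Multipliers (in order of application): m_{21} = 3, m_{31} = 0, m_{32} = 2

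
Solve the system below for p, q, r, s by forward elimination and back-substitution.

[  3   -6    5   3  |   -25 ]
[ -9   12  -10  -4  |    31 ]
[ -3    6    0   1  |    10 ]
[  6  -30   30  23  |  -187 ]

Forward elimination on [A|b]:
R2 <- R2 - (-3)*R1:  [   0   -6    5    5  -44 ]
R3 <- R3 - (-1)*R1:  [   0    0    5    4  -15 ]
R4 <- R4 - (2)*R1:  [    0   -18    20    17  -137 ]
R4 <- R4 - (3)*R2:  [  0   0   5   2  -5 ]
R4 <- R4 - (1)*R3:  [  0   0   0  -2  10 ]
Row echelon form:
[ 3  -6  5   3  |  -25 ]
[ 0  -6  5   5  |  -44 ]
[ 0   0  5   4  |  -15 ]
[ 0   0  0  -2  |   10 ]
Back-substitution:
s = (10) / -2 = -5
r = (-15 - (4)*(-5)) / 5 = 1
q = (-44 - (5)*(1) - (5)*(-5)) / -6 = 4
p = (-25 - (-6)*(4) - (5)*(1) - (3)*(-5)) / 3 = 3

(3, 4, 1, -5)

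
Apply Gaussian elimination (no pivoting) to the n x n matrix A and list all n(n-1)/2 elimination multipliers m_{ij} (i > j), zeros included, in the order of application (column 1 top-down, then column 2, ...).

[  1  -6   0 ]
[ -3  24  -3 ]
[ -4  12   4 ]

multipliers: -3, -4, -2

Forward elimination:
R2 <- R2 - (-3)*R1:  [  0   6  -3 ]
R3 <- R3 - (-4)*R1:  [   0  -12    4 ]
R3 <- R3 - (-2)*R2:  [  0   0  -2 ]
Multipliers (in order of application): m_{21} = -3, m_{31} = -4, m_{32} = -2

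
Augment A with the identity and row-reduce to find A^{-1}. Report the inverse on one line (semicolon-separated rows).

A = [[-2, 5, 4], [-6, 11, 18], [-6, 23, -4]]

inverse = [229/16 -7/2 -23/16; 33/8 -1 -3/8; 9/4 -1/2 -1/4]

Gauss-Jordan on [A | I]:
R1 <- (1/-2)*R1:  [    1  -5/2    -2  |  -1/2     0     0 ]
R2 <- R2 - (-6)*R1:  [  0  -4   6  |  -3   1   0 ]
R3 <- R3 - (-6)*R1:  [   0    8  -16  |   -3    0    1 ]
R2 <- (1/-4)*R2:  [    0     1  -3/2  |   3/4  -1/4     0 ]
R1 <- R1 - (-5/2)*R2:  [     1      0  -23/4  |   11/8   -5/8      0 ]
R3 <- R3 - (8)*R2:  [  0   0  -4  |  -9   2   1 ]
R3 <- (1/-4)*R3:  [    0     0     1  |   9/4  -1/2  -1/4 ]
R1 <- R1 - (-23/4)*R3:  [      1       0       0  |  229/16    -7/2  -23/16 ]
R2 <- R2 - (-3/2)*R3:  [    0     1     0  |  33/8    -1  -3/8 ]
Right block of [I | A^{-1}] is the inverse:
[ 229/16  -7/2  -23/16 ]
[   33/8    -1    -3/8 ]
[    9/4  -1/2    -1/4 ]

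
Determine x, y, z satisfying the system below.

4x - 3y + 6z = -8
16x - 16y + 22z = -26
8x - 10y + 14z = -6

Forward elimination on [A|b]:
R2 <- R2 - (4)*R1:  [  0  -4  -2   6 ]
R3 <- R3 - (2)*R1:  [  0  -4   2  10 ]
R3 <- R3 - (1)*R2:  [ 0  0  4  4 ]
Row echelon form:
[ 4  -3   6  |  -8 ]
[ 0  -4  -2  |   6 ]
[ 0   0   4  |   4 ]
Back-substitution:
z = (4) / 4 = 1
y = (6 - (-2)*(1)) / -4 = -2
x = (-8 - (-3)*(-2) - (6)*(1)) / 4 = -5

(-5, -2, 1)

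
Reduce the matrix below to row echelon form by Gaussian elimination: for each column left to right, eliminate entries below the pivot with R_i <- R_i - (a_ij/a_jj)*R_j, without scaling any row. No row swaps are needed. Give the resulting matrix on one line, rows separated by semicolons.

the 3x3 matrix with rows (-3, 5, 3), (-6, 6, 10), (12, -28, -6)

REF = [-3 5 3; 0 -4 4; 0 0 -2]

Forward elimination:
R2 <- R2 - (2)*R1:  [  0  -4   4 ]
R3 <- R3 - (-4)*R1:  [  0  -8   6 ]
R3 <- R3 - (2)*R2:  [  0   0  -2 ]
Row echelon form:
[ -3   5   3 ]
[  0  -4   4 ]
[  0   0  -2 ]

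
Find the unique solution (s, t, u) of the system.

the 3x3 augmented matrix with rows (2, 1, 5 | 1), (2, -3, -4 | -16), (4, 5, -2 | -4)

Forward elimination on [A|b]:
R2 <- R2 - (1)*R1:  [   0   -4   -9  -17 ]
R3 <- R3 - (2)*R1:  [   0    3  -12   -6 ]
R3 <- R3 - (-3/4)*R2:  [     0      0  -75/4  -75/4 ]
Row echelon form:
[ 2   1      5  |      1 ]
[ 0  -4     -9  |    -17 ]
[ 0   0  -75/4  |  -75/4 ]
Back-substitution:
u = (-75/4) / (-75/4) = 1
t = (-17 - (-9)*(1)) / -4 = 2
s = (1 - (1)*(2) - (5)*(1)) / 2 = -3

(-3, 2, 1)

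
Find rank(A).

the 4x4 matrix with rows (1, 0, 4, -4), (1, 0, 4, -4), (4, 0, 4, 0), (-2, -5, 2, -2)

rank(A) = 3

Row reduction:
R2 <- R2 - (1)*R1:  [ 0  0  0  0 ]
R3 <- R3 - (4)*R1:  [   0    0  -12   16 ]
R4 <- R4 - (-2)*R1:  [   0   -5   10  -10 ]
R2 <-> R4   (pivot in column 2 was zero)
[ 1   0    4   -4 ]
[ 0  -5   10  -10 ]
[ 0   0  -12   16 ]
[ 0   0    0    0 ]
Row echelon form:
[ 1   0    4   -4 ]
[ 0  -5   10  -10 ]
[ 0   0  -12   16 ]
[ 0   0    0    0 ]
Nonzero rows / pivot columns: 3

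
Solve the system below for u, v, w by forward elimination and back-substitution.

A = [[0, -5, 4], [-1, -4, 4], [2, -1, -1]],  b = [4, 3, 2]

Forward elimination on [A|b]:
R1 <-> R2   (pivot in column 1 was zero)
[ -1  -4   4  3 ]
[  0  -5   4  4 ]
[  2  -1  -1  2 ]
R3 <- R3 - (-2)*R1:  [  0  -9   7   8 ]
R3 <- R3 - (9/5)*R2:  [    0     0  -1/5   4/5 ]
Row echelon form:
[ -1  -4     4  |    3 ]
[  0  -5     4  |    4 ]
[  0   0  -1/5  |  4/5 ]
Back-substitution:
w = (4/5) / (-1/5) = -4
v = (4 - (4)*(-4)) / -5 = -4
u = (3 - (-4)*(-4) - (4)*(-4)) / -1 = -3

(-3, -4, -4)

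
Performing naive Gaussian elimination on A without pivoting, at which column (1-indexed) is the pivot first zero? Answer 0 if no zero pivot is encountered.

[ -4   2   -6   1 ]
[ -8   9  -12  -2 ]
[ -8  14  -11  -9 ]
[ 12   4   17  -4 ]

Naive forward elimination:
R2 <- R2 - (2)*R1:  [  0   5   0  -4 ]
R3 <- R3 - (2)*R1:  [   0   10    1  -11 ]
R4 <- R4 - (-3)*R1:  [  0  10  -1  -1 ]
R3 <- R3 - (2)*R2:  [  0   0   1  -3 ]
R4 <- R4 - (2)*R2:  [  0   0  -1   7 ]
R4 <- R4 - (-1)*R3:  [ 0  0  0  4 ]
All pivots nonzero; naive elimination completes without hitting a zero pivot.

first zero-pivot column = 0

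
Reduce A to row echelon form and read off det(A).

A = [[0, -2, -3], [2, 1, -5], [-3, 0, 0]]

Forward elimination:
R1 <-> R2   (pivot in column 1 was zero)
[  2   1  -5 ]
[  0  -2  -3 ]
[ -3   0   0 ]
R3 <- R3 - (-3/2)*R1:  [     0    3/2  -15/2 ]
R3 <- R3 - (-3/4)*R2:  [     0      0  -39/4 ]
Upper-triangular form:
[ 2   1     -5 ]
[ 0  -2     -3 ]
[ 0   0  -39/4 ]
det(A) = (-1)^1 * (2) * (-2) * (-39/4) = -39  (1 row swap -> sign -1)

det(A) = -39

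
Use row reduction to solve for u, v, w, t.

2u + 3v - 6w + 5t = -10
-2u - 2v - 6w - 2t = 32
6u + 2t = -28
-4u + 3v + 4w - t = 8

Forward elimination on [A|b]:
R2 <- R2 - (-1)*R1:  [   0    1  -12    3   22 ]
R3 <- R3 - (3)*R1:  [   0   -9   18  -13    2 ]
R4 <- R4 - (-2)*R1:  [   0    9   -8    9  -12 ]
R3 <- R3 - (-9)*R2:  [   0    0  -90   14  200 ]
R4 <- R4 - (9)*R2:  [    0     0   100   -18  -210 ]
R4 <- R4 - (-10/9)*R3:  [     0      0      0  -22/9  110/9 ]
Row echelon form:
[ 2  3   -6      5  |    -10 ]
[ 0  1  -12      3  |     22 ]
[ 0  0  -90     14  |    200 ]
[ 0  0    0  -22/9  |  110/9 ]
Back-substitution:
t = (110/9) / (-22/9) = -5
w = (200 - (14)*(-5)) / -90 = -3
v = (22 - (-12)*(-3) - (3)*(-5)) / 1 = 1
u = (-10 - (3)*(1) - (-6)*(-3) - (5)*(-5)) / 2 = -3

(-3, 1, -3, -5)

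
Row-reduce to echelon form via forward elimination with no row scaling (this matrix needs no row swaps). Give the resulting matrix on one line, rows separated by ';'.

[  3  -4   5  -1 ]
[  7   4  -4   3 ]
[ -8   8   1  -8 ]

REF = [3 -4 5 -1; 0 40/3 -47/3 16/3; 0 0 56/5 -48/5]

Forward elimination:
R2 <- R2 - (7/3)*R1:  [     0   40/3  -47/3   16/3 ]
R3 <- R3 - (-8/3)*R1:  [     0   -8/3   43/3  -32/3 ]
R3 <- R3 - (-1/5)*R2:  [     0      0   56/5  -48/5 ]
Row echelon form:
[ 3    -4      5     -1 ]
[ 0  40/3  -47/3   16/3 ]
[ 0     0   56/5  -48/5 ]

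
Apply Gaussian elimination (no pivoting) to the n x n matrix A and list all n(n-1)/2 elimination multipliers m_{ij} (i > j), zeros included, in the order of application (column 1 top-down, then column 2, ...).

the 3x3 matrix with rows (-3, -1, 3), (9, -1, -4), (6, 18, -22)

multipliers: -3, -2, -4

Forward elimination:
R2 <- R2 - (-3)*R1:  [  0  -4   5 ]
R3 <- R3 - (-2)*R1:  [   0   16  -16 ]
R3 <- R3 - (-4)*R2:  [ 0  0  4 ]
Multipliers (in order of application): m_{21} = -3, m_{31} = -2, m_{32} = -4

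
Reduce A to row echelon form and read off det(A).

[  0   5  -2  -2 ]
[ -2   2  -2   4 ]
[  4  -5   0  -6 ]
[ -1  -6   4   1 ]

det(A) = 132

Forward elimination:
R1 <-> R2   (pivot in column 1 was zero)
[ -2   2  -2   4 ]
[  0   5  -2  -2 ]
[  4  -5   0  -6 ]
[ -1  -6   4   1 ]
R3 <- R3 - (-2)*R1:  [  0  -1  -4   2 ]
R4 <- R4 - (1/2)*R1:  [  0  -7   5  -1 ]
R3 <- R3 - (-1/5)*R2:  [     0      0  -22/5    8/5 ]
R4 <- R4 - (-7/5)*R2:  [     0      0   11/5  -19/5 ]
R4 <- R4 - (-1/2)*R3:  [  0   0   0  -3 ]
Upper-triangular form:
[ -2  2     -2    4 ]
[  0  5     -2   -2 ]
[  0  0  -22/5  8/5 ]
[  0  0      0   -3 ]
det(A) = (-1)^1 * (-2) * (5) * (-22/5) * (-3) = 132  (1 row swap -> sign -1)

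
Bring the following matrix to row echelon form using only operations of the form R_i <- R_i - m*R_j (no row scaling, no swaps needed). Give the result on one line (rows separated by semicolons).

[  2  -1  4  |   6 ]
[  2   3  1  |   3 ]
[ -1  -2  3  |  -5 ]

REF = [2 -1 4 6; 0 4 -3 -3; 0 0 25/8 -31/8]

Forward elimination:
R2 <- R2 - (1)*R1:  [  0   4  -3  -3 ]
R3 <- R3 - (-1/2)*R1:  [    0  -5/2     5    -2 ]
R3 <- R3 - (-5/8)*R2:  [     0      0   25/8  -31/8 ]
Row echelon form:
[ 2  -1     4  |      6 ]
[ 0   4    -3  |     -3 ]
[ 0   0  25/8  |  -31/8 ]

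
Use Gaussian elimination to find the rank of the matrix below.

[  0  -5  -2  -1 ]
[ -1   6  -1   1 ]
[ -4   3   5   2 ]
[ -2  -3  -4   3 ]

rank(A) = 4

Row reduction:
R1 <-> R2   (pivot in column 1 was zero)
[ -1   6  -1   1 ]
[  0  -5  -2  -1 ]
[ -4   3   5   2 ]
[ -2  -3  -4   3 ]
R3 <- R3 - (4)*R1:  [   0  -21    9   -2 ]
R4 <- R4 - (2)*R1:  [   0  -15   -2    1 ]
R3 <- R3 - (21/5)*R2:  [    0     0  87/5  11/5 ]
R4 <- R4 - (3)*R2:  [ 0  0  4  4 ]
R4 <- R4 - (20/87)*R3:  [      0       0       0  304/87 ]
Row echelon form:
[ -1   6    -1       1 ]
[  0  -5    -2      -1 ]
[  0   0  87/5    11/5 ]
[  0   0     0  304/87 ]
Nonzero rows / pivot columns: 4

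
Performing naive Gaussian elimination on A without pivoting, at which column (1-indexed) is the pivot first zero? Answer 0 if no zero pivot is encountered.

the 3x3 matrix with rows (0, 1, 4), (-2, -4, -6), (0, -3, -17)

first zero-pivot column = 1

Naive forward elimination:
Pivot entry (1,1) is zero but row 2 has -2 in column 1 -> naive elimination stops; a row interchange (e.g. R1 <-> R2) would be required here.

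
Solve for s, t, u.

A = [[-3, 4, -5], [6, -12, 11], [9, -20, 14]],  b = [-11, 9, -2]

(4, 4, 3)

Forward elimination on [A|b]:
R2 <- R2 - (-2)*R1:  [   0   -4    1  -13 ]
R3 <- R3 - (-3)*R1:  [   0   -8   -1  -35 ]
R3 <- R3 - (2)*R2:  [  0   0  -3  -9 ]
Row echelon form:
[ -3   4  -5  |  -11 ]
[  0  -4   1  |  -13 ]
[  0   0  -3  |   -9 ]
Back-substitution:
u = (-9) / -3 = 3
t = (-13 - (1)*(3)) / -4 = 4
s = (-11 - (4)*(4) - (-5)*(3)) / -3 = 4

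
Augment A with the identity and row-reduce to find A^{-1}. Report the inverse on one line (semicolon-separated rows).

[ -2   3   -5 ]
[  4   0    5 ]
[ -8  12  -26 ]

inverse = [-5/6 1/4 5/24; 8/9 1/6 -5/36; 2/3 0 -1/6]

Gauss-Jordan on [A | I]:
R1 <- (1/-2)*R1:  [    1  -3/2   5/2  |  -1/2     0     0 ]
R2 <- R2 - (4)*R1:  [  0   6  -5  |   2   1   0 ]
R3 <- R3 - (-8)*R1:  [  0   0  -6  |  -4   0   1 ]
R2 <- (1/6)*R2:  [    0     1  -5/6  |   1/3   1/6     0 ]
R1 <- R1 - (-3/2)*R2:  [   1    0  5/4  |    0  1/4    0 ]
R3 <- (1/-6)*R3:  [    0     0     1  |   2/3     0  -1/6 ]
R1 <- R1 - (5/4)*R3:  [    1     0     0  |  -5/6   1/4  5/24 ]
R2 <- R2 - (-5/6)*R3:  [     0      1      0  |    8/9    1/6  -5/36 ]
Right block of [I | A^{-1}] is the inverse:
[ -5/6  1/4   5/24 ]
[  8/9  1/6  -5/36 ]
[  2/3    0   -1/6 ]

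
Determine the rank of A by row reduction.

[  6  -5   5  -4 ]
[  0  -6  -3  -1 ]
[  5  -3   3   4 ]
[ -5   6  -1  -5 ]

Row reduction:
R3 <- R3 - (5/6)*R1:  [    0   7/6  -7/6  22/3 ]
R4 <- R4 - (-5/6)*R1:  [     0   11/6   19/6  -25/3 ]
R3 <- R3 - (-7/36)*R2:  [      0       0    -7/4  257/36 ]
R4 <- R4 - (-11/36)*R2:  [       0        0      9/4  -311/36 ]
R4 <- R4 - (-9/7)*R3:  [     0      0      0  34/63 ]
Row echelon form:
[ 6  -5     5      -4 ]
[ 0  -6    -3      -1 ]
[ 0   0  -7/4  257/36 ]
[ 0   0     0   34/63 ]
Nonzero rows / pivot columns: 4

rank(A) = 4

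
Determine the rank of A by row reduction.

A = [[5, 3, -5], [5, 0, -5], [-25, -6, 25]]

rank(A) = 2

Row reduction:
R2 <- R2 - (1)*R1:  [  0  -3   0 ]
R3 <- R3 - (-5)*R1:  [ 0  9  0 ]
R3 <- R3 - (-3)*R2:  [ 0  0  0 ]
Row echelon form:
[ 5   3  -5 ]
[ 0  -3   0 ]
[ 0   0   0 ]
Nonzero rows / pivot columns: 2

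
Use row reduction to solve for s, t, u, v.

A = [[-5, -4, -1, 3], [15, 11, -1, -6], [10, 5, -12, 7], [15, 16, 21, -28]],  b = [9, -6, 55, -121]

Forward elimination on [A|b]:
R2 <- R2 - (-3)*R1:  [  0  -1  -4   3  21 ]
R3 <- R3 - (-2)*R1:  [   0   -3  -14   13   73 ]
R4 <- R4 - (-3)*R1:  [   0    4   18  -19  -94 ]
R3 <- R3 - (3)*R2:  [  0   0  -2   4  10 ]
R4 <- R4 - (-4)*R2:  [   0    0    2   -7  -10 ]
R4 <- R4 - (-1)*R3:  [  0   0   0  -3   0 ]
Row echelon form:
[ -5  -4  -1   3  |   9 ]
[  0  -1  -4   3  |  21 ]
[  0   0  -2   4  |  10 ]
[  0   0   0  -3  |   0 ]
Back-substitution:
v = (0) / -3 = 0
u = (10 - (4)*(0)) / -2 = -5
t = (21 - (-4)*(-5) - (3)*(0)) / -1 = -1
s = (9 - (-4)*(-1) - (-1)*(-5) - (3)*(0)) / -5 = 0

(0, -1, -5, 0)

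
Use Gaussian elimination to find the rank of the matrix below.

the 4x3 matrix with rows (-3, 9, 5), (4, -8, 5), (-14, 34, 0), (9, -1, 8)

rank(A) = 3

Row reduction:
R2 <- R2 - (-4/3)*R1:  [    0     4  35/3 ]
R3 <- R3 - (14/3)*R1:  [     0     -8  -70/3 ]
R4 <- R4 - (-3)*R1:  [  0  26  23 ]
R3 <- R3 - (-2)*R2:  [ 0  0  0 ]
R4 <- R4 - (13/2)*R2:  [      0       0  -317/6 ]
R3 <-> R4   (pivot in column 3 was zero)
[ -3  9       5 ]
[  0  4    35/3 ]
[  0  0  -317/6 ]
[  0  0       0 ]
Row echelon form:
[ -3  9       5 ]
[  0  4    35/3 ]
[  0  0  -317/6 ]
[  0  0       0 ]
Nonzero rows / pivot columns: 3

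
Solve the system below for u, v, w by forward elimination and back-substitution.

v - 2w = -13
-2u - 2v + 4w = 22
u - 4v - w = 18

(2, -5, 4)

Forward elimination on [A|b]:
R1 <-> R2   (pivot in column 1 was zero)
[ -2  -2   4   22 ]
[  0   1  -2  -13 ]
[  1  -4  -1   18 ]
R3 <- R3 - (-1/2)*R1:  [  0  -5   1  29 ]
R3 <- R3 - (-5)*R2:  [   0    0   -9  -36 ]
Row echelon form:
[ -2  -2   4  |   22 ]
[  0   1  -2  |  -13 ]
[  0   0  -9  |  -36 ]
Back-substitution:
w = (-36) / -9 = 4
v = (-13 - (-2)*(4)) / 1 = -5
u = (22 - (-2)*(-5) - (4)*(4)) / -2 = 2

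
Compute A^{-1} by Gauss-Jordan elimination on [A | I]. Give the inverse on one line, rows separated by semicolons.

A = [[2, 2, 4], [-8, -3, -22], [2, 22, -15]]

Gauss-Jordan on [A | I]:
R1 <- (1/2)*R1:  [   1    1    2  |  1/2    0    0 ]
R2 <- R2 - (-8)*R1:  [  0   5  -6  |   4   1   0 ]
R3 <- R3 - (2)*R1:  [   0   20  -19  |   -1    0    1 ]
R2 <- (1/5)*R2:  [    0     1  -6/5  |   4/5   1/5     0 ]
R1 <- R1 - (1)*R2:  [     1      0   16/5  |  -3/10   -1/5      0 ]
R3 <- R3 - (20)*R2:  [   0    0    5  |  -17   -4    1 ]
R3 <- (1/5)*R3:  [     0      0      1  |  -17/5   -4/5    1/5 ]
R1 <- R1 - (16/5)*R3:  [      1       0       0  |  529/50   59/25  -16/25 ]
R2 <- R2 - (-6/5)*R3:  [      0       1       0  |  -82/25  -19/25    6/25 ]
Right block of [I | A^{-1}] is the inverse:
[ 529/50   59/25  -16/25 ]
[ -82/25  -19/25    6/25 ]
[  -17/5    -4/5     1/5 ]

inverse = [529/50 59/25 -16/25; -82/25 -19/25 6/25; -17/5 -4/5 1/5]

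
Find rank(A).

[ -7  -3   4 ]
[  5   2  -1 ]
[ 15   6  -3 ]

Row reduction:
R2 <- R2 - (-5/7)*R1:  [    0  -1/7  13/7 ]
R3 <- R3 - (-15/7)*R1:  [    0  -3/7  39/7 ]
R3 <- R3 - (3)*R2:  [ 0  0  0 ]
Row echelon form:
[ -7    -3     4 ]
[  0  -1/7  13/7 ]
[  0     0     0 ]
Nonzero rows / pivot columns: 2

rank(A) = 2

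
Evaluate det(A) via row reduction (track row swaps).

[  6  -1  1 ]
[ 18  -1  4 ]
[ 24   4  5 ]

det(A) = -36

Forward elimination:
R2 <- R2 - (3)*R1:  [ 0  2  1 ]
R3 <- R3 - (4)*R1:  [ 0  8  1 ]
R3 <- R3 - (4)*R2:  [  0   0  -3 ]
Upper-triangular form:
[ 6  -1   1 ]
[ 0   2   1 ]
[ 0   0  -3 ]
det(A) = (-1)^0 * (6) * (2) * (-3) = -36  (0 row swaps -> sign +1)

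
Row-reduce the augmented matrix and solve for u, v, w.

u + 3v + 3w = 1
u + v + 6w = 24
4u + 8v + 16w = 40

(-2, -4, 5)

Forward elimination on [A|b]:
R2 <- R2 - (1)*R1:  [  0  -2   3  23 ]
R3 <- R3 - (4)*R1:  [  0  -4   4  36 ]
R3 <- R3 - (2)*R2:  [   0    0   -2  -10 ]
Row echelon form:
[ 1   3   3  |    1 ]
[ 0  -2   3  |   23 ]
[ 0   0  -2  |  -10 ]
Back-substitution:
w = (-10) / -2 = 5
v = (23 - (3)*(5)) / -2 = -4
u = (1 - (3)*(-4) - (3)*(5)) / 1 = -2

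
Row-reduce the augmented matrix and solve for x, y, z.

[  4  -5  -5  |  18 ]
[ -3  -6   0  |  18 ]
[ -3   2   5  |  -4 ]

Forward elimination on [A|b]:
R2 <- R2 - (-3/4)*R1:  [     0  -39/4  -15/4   63/2 ]
R3 <- R3 - (-3/4)*R1:  [    0  -7/4   5/4  19/2 ]
R3 <- R3 - (7/39)*R2:  [     0      0  25/13  50/13 ]
Row echelon form:
[ 4     -5     -5  |     18 ]
[ 0  -39/4  -15/4  |   63/2 ]
[ 0      0  25/13  |  50/13 ]
Back-substitution:
z = (50/13) / (25/13) = 2
y = (63/2 - (-15/4)*(2)) / (-39/4) = -4
x = (18 - (-5)*(-4) - (-5)*(2)) / 4 = 2

(2, -4, 2)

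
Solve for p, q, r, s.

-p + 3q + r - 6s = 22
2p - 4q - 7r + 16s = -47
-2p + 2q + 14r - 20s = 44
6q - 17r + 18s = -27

Forward elimination on [A|b]:
R2 <- R2 - (-2)*R1:  [  0   2  -5   4  -3 ]
R3 <- R3 - (2)*R1:  [  0  -4  12  -8   0 ]
R3 <- R3 - (-2)*R2:  [  0   0   2   0  -6 ]
R4 <- R4 - (3)*R2:  [   0    0   -2    6  -18 ]
R4 <- R4 - (-1)*R3:  [   0    0    0    6  -24 ]
Row echelon form:
[ -1  3   1  -6  |   22 ]
[  0  2  -5   4  |   -3 ]
[  0  0   2   0  |   -6 ]
[  0  0   0   6  |  -24 ]
Back-substitution:
s = (-24) / 6 = -4
r = (-6) / 2 = -3
q = (-3 - (-5)*(-3) - (4)*(-4)) / 2 = -1
p = (22 - (3)*(-1) - (1)*(-3) - (-6)*(-4)) / -1 = -4

(-4, -1, -3, -4)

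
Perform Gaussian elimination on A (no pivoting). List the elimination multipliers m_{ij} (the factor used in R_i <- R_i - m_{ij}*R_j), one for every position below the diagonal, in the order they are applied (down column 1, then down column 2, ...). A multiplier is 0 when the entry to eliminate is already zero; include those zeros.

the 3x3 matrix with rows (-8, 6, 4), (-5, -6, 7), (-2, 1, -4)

Forward elimination:
R2 <- R2 - (5/8)*R1:  [     0  -39/4    9/2 ]
R3 <- R3 - (1/4)*R1:  [    0  -1/2    -5 ]
R3 <- R3 - (2/39)*R2:  [      0       0  -68/13 ]
Multipliers (in order of application): m_{21} = 5/8, m_{31} = 1/4, m_{32} = 2/39

multipliers: 5/8, 1/4, 2/39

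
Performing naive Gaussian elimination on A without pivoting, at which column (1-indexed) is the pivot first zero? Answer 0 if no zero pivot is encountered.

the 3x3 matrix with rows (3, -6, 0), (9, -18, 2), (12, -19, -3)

Naive forward elimination:
R2 <- R2 - (3)*R1:  [ 0  0  2 ]
R3 <- R3 - (4)*R1:  [  0   5  -3 ]
Matrix at this point:
[ 3  -6   0 ]
[ 0   0   2 ]
[ 0   5  -3 ]
Pivot entry (2,2) is zero but row 3 has 5 in column 2 -> naive elimination stops; a row interchange (e.g. R2 <-> R3) would be required here.

first zero-pivot column = 2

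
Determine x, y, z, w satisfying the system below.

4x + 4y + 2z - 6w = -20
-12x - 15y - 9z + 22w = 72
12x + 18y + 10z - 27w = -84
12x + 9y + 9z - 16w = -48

Forward elimination on [A|b]:
R2 <- R2 - (-3)*R1:  [  0  -3  -3   4  12 ]
R3 <- R3 - (3)*R1:  [   0    6    4   -9  -24 ]
R4 <- R4 - (3)*R1:  [  0  -3   3   2  12 ]
R3 <- R3 - (-2)*R2:  [  0   0  -2  -1   0 ]
R4 <- R4 - (1)*R2:  [  0   0   6  -2   0 ]
R4 <- R4 - (-3)*R3:  [  0   0   0  -5   0 ]
Row echelon form:
[ 4   4   2  -6  |  -20 ]
[ 0  -3  -3   4  |   12 ]
[ 0   0  -2  -1  |    0 ]
[ 0   0   0  -5  |    0 ]
Back-substitution:
w = (0) / -5 = 0
z = (0 - (-1)*(0)) / -2 = 0
y = (12 - (-3)*(0) - (4)*(0)) / -3 = -4
x = (-20 - (4)*(-4) - (2)*(0) - (-6)*(0)) / 4 = -1

(-1, -4, 0, 0)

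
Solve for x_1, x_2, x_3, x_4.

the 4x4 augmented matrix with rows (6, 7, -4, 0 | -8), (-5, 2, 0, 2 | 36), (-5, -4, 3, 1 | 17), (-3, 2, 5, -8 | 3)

Forward elimination on [A|b]:
R2 <- R2 - (-5/6)*R1:  [     0   47/6  -10/3      2   88/3 ]
R3 <- R3 - (-5/6)*R1:  [    0  11/6  -1/3     1  31/3 ]
R4 <- R4 - (-1/2)*R1:  [    0  11/2     3    -8    -1 ]
R3 <- R3 - (11/47)*R2:  [      0       0   21/47   25/47  163/47 ]
R4 <- R4 - (33/47)*R2:  [        0         0    251/47   -442/47  -1015/47 ]
R4 <- R4 - (251/21)*R3:  [        0         0         0   -331/21  -1324/21 ]
Row echelon form:
[ 6     7     -4        0  |        -8 ]
[ 0  47/6  -10/3        2  |      88/3 ]
[ 0     0  21/47    25/47  |    163/47 ]
[ 0     0      0  -331/21  |  -1324/21 ]
Back-substitution:
x_4 = (-1324/21) / (-331/21) = 4
x_3 = (163/47 - (25/47)*(4)) / (21/47) = 3
x_2 = (88/3 - (-10/3)*(3) - (2)*(4)) / (47/6) = 4
x_1 = (-8 - (7)*(4) - (-4)*(3)) / 6 = -4

(-4, 4, 3, 4)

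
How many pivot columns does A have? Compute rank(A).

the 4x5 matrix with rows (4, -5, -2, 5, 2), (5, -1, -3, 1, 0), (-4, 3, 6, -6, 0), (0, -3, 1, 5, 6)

rank(A) = 4

Row reduction:
R2 <- R2 - (5/4)*R1:  [     0   21/4   -1/2  -21/4   -5/2 ]
R3 <- R3 - (-1)*R1:  [  0  -2   4  -1   2 ]
R3 <- R3 - (-8/21)*R2:  [     0      0  80/21     -3  22/21 ]
R4 <- R4 - (-4/7)*R2:  [    0     0   5/7     2  32/7 ]
R4 <- R4 - (3/16)*R3:  [     0      0      0  41/16   35/8 ]
Row echelon form:
[ 4    -5     -2      5      2 ]
[ 0  21/4   -1/2  -21/4   -5/2 ]
[ 0     0  80/21     -3  22/21 ]
[ 0     0      0  41/16   35/8 ]
Nonzero rows / pivot columns: 4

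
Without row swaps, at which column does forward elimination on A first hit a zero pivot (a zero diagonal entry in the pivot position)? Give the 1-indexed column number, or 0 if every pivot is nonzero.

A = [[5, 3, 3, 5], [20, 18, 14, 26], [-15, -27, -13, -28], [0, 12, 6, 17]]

first zero-pivot column = 4

Naive forward elimination:
R2 <- R2 - (4)*R1:  [ 0  6  2  6 ]
R3 <- R3 - (-3)*R1:  [   0  -18   -4  -13 ]
R3 <- R3 - (-3)*R2:  [ 0  0  2  5 ]
R4 <- R4 - (2)*R2:  [ 0  0  2  5 ]
R4 <- R4 - (1)*R3:  [ 0  0  0  0 ]
Matrix at this point:
[ 5  3  3  5 ]
[ 0  6  2  6 ]
[ 0  0  2  5 ]
[ 0  0  0  0 ]
Pivot entry (4,4) in the last row is zero and there are no rows below to swap with -> zero pivot in column 4 (A is singular).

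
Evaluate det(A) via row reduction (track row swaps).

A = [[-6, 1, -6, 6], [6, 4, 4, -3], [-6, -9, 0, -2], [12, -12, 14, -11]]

Forward elimination:
R2 <- R2 - (-1)*R1:  [  0   5  -2   3 ]
R3 <- R3 - (1)*R1:  [   0  -10    6   -8 ]
R4 <- R4 - (-2)*R1:  [   0  -10    2    1 ]
R3 <- R3 - (-2)*R2:  [  0   0   2  -2 ]
R4 <- R4 - (-2)*R2:  [  0   0  -2   7 ]
R4 <- R4 - (-1)*R3:  [ 0  0  0  5 ]
Upper-triangular form:
[ -6  1  -6   6 ]
[  0  5  -2   3 ]
[  0  0   2  -2 ]
[  0  0   0   5 ]
det(A) = (-1)^0 * (-6) * (5) * (2) * (5) = -300  (0 row swaps -> sign +1)

det(A) = -300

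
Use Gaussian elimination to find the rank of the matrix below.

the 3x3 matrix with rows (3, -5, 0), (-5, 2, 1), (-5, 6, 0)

Row reduction:
R2 <- R2 - (-5/3)*R1:  [     0  -19/3      1 ]
R3 <- R3 - (-5/3)*R1:  [    0  -7/3     0 ]
R3 <- R3 - (7/19)*R2:  [     0      0  -7/19 ]
Row echelon form:
[ 3     -5      0 ]
[ 0  -19/3      1 ]
[ 0      0  -7/19 ]
Nonzero rows / pivot columns: 3

rank(A) = 3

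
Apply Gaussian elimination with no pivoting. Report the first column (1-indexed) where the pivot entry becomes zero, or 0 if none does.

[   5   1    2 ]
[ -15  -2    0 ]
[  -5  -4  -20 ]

Naive forward elimination:
R2 <- R2 - (-3)*R1:  [ 0  1  6 ]
R3 <- R3 - (-1)*R1:  [   0   -3  -18 ]
R3 <- R3 - (-3)*R2:  [ 0  0  0 ]
Matrix at this point:
[ 5  1  2 ]
[ 0  1  6 ]
[ 0  0  0 ]
Pivot entry (3,3) in the last row is zero and there are no rows below to swap with -> zero pivot in column 3 (A is singular).

first zero-pivot column = 3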